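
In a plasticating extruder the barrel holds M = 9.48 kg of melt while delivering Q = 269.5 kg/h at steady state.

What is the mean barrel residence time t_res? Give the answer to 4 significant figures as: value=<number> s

Convert throughput: Q = 269.5 kg/h = 269.5/3600 = 0.0748611 kg/s
t_res = M / Q_s = 9.48 ÷ 0.0748611 = 126.635 s

value=126.6 s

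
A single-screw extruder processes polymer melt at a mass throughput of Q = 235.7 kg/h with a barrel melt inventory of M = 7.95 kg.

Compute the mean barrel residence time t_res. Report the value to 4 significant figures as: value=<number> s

Q_s = Q / 3600 = 235.7 / 3600 = 0.0654722 kg/s
Mean residence time: t_res = M/Q_s = 7.95 kg / 0.0654722 kg/s = 121.426 s

value=121.4 s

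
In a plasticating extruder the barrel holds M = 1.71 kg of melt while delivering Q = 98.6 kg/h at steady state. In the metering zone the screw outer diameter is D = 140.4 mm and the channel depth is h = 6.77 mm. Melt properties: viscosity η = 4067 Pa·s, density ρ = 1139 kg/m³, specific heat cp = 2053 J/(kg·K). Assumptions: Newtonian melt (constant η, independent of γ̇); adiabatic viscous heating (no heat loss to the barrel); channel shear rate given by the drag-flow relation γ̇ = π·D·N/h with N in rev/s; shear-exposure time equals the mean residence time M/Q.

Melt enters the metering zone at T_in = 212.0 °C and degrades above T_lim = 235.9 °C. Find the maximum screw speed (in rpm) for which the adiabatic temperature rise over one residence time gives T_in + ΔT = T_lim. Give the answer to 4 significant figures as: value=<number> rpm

Throughput in SI: Q_s = 98.6 kg/h ÷ 3600 s/h = 0.0273889 kg/s
t_res = M / Q_s = 1.71 ÷ 0.0273889 = 62.4341 s
Geometry in SI: D = 140.4 mm → 0.1404 m, h = 6.77 mm → 0.00677 m
Allowable rise: ΔT_a = T_lim − T_in = 235.9 − 212.0 = 23.9 K
Invert ΔT = ηγ̇²t_res/(ρcp) for γ̇: γ̇_max² = ΔT_a ρ cp / (η t_res) = 23.9·1139·2053 / (4067·62.4341) = 220.097 s⁻²
γ̇_max = sqrt(220.097) = 14.8357 s⁻¹
N_max = γ̇_max h / (πD) = 14.8357·0.00677/(π·0.1404) = 0.227708 rev/s → ×60 = 13.6625 rpm

value=13.66 rpm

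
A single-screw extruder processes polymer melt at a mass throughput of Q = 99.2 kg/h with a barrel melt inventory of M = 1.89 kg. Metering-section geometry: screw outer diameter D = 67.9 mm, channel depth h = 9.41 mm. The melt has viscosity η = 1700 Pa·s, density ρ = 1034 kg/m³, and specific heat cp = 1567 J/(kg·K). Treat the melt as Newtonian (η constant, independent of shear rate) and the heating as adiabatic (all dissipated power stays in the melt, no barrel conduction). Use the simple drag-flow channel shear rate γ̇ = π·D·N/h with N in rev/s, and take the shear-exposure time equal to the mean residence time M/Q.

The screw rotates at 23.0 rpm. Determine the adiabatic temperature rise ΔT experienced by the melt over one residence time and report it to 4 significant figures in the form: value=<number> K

Throughput in SI: Q_s = 99.2 kg/h ÷ 3600 s/h = 0.0275556 kg/s
Mean residence time: t_res = M/Q_s = 1.89 kg / 0.0275556 kg/s = 68.5887 s
Geometry in metres: D = 67.9 mm → 0.0679 m, h = 9.41 mm → 0.00941 m; screw speed N = 23.0 rpm = 0.383333 rev/s
Shear rate: γ̇ = πDN/h = π·0.0679·0.383333/0.00941 = 8.68974 s⁻¹
ΔT = η·γ̇²·t_res / (ρ·cp) = 1700 · (8.68974)² · 68.5887 / (1034 · 1567) = 5.43407 K

value=5.434 K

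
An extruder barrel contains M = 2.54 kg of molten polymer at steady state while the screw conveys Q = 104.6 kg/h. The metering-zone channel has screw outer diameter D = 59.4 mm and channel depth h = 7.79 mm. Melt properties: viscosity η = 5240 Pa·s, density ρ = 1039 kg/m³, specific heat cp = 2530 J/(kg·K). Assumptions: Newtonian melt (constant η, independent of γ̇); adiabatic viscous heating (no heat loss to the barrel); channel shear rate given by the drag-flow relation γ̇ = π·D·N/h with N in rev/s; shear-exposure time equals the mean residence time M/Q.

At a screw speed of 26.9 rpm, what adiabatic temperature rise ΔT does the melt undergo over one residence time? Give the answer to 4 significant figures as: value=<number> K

Throughput in SI: Q_s = 104.6 kg/h ÷ 3600 s/h = 0.0290556 kg/s
t_res = M / Q_s = 2.54 / 0.0290556 = 87.4187 s
Convert to SI: D = 0.0594 m, h = 0.00779 m, N = 26.9/60 = 0.448333 rev/s
γ̇ = π·D·N / h = π · 0.0594 · 0.448333 / 0.00779 = 10.7399 s⁻¹
ΔT = η·γ̇²·t_res/(ρ·cp) = [5240 × 10.7399² × 87.4187] / [1039 × 2530] = 20.1002 K

value=20.10 K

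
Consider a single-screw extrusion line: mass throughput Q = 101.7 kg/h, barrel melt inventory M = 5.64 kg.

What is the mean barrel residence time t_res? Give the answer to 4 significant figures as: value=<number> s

Q_s = Q / 3600 = 101.7 / 3600 = 0.02825 kg/s
Mean residence time: t_res = M/Q_s = 5.64 kg / 0.02825 kg/s = 199.646 s

value=199.6 s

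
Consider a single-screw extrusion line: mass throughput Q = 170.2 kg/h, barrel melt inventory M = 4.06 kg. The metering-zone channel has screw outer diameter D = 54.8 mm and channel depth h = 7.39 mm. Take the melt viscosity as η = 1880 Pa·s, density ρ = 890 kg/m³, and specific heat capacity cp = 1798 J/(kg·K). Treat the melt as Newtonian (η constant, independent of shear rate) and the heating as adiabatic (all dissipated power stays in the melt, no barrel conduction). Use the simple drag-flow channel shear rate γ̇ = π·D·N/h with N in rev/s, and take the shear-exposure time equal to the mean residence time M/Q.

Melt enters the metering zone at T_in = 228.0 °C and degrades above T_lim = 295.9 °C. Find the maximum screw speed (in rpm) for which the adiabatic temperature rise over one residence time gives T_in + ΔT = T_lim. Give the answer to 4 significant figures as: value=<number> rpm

value=66.82 rpm

Q_s = Q / 3600 = 170.2 / 3600 = 0.0472778 kg/s
Mean residence time: t_res = M/Q_s = 4.06 kg / 0.0472778 kg/s = 85.8754 s
Convert to metres: D = 0.0548 m, h = 0.00739 m
ΔT_a = T_lim − T_in = 295.9 °C − 228.0 °C = 67.9 K
Invert ΔT = ηγ̇²t_res/(ρcp) for γ̇: γ̇_max² = ΔT_a ρ cp / (η t_res) = 67.9·890·1798 / (1880·85.8754) = 673.012 s⁻²
γ̇_max = sqrt(673.012) = 25.9425 s⁻¹
N_max = γ̇_max h / (πD) = 25.9425·0.00739/(π·0.0548) = 1.11359 rev/s → ×60 = 66.8154 rpm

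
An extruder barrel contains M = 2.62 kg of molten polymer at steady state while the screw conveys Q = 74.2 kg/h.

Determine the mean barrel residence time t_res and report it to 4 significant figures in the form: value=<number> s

value=127.1 s

Q_s = Q / 3600 = 74.2 / 3600 = 0.0206111 kg/s
Mean residence time: t_res = M/Q_s = 2.62 kg / 0.0206111 kg/s = 127.116 s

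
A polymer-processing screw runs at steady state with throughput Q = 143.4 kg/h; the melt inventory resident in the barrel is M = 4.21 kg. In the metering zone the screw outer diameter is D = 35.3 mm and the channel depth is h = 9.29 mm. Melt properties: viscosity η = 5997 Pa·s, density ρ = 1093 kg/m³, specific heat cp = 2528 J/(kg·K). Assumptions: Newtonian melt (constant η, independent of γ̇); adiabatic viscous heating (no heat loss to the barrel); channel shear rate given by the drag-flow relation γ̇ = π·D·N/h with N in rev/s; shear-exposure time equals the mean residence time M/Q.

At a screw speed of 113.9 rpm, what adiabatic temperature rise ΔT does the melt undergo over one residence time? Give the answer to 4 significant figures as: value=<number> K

Throughput in SI: Q_s = 143.4 kg/h ÷ 3600 s/h = 0.0398333 kg/s
t_res = M / Q_s = 4.21 ÷ 0.0398333 = 105.69 s
D = 35.3 mm = 0.0353 m;  h = 9.29 mm = 0.00929 m;  N = 113.9 rpm / 60 = 1.89833 rev/s
Shear rate: γ̇ = πDN/h = π·0.0353·1.89833/0.00929 = 22.6611 s⁻¹
Adiabatic rise: ΔT = η γ̇² t_res / (ρ cp) = 5997·(22.6611)²·105.69 / (1093·2528) = 117.797 K

value=117.8 K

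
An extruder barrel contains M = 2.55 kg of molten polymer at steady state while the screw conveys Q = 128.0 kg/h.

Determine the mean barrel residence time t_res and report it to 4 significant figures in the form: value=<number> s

Q_s = Q / 3600 = 128.0 / 3600 = 0.0355556 kg/s
Mean residence time: t_res = M/Q_s = 2.55 kg / 0.0355556 kg/s = 71.7188 s

value=71.72 s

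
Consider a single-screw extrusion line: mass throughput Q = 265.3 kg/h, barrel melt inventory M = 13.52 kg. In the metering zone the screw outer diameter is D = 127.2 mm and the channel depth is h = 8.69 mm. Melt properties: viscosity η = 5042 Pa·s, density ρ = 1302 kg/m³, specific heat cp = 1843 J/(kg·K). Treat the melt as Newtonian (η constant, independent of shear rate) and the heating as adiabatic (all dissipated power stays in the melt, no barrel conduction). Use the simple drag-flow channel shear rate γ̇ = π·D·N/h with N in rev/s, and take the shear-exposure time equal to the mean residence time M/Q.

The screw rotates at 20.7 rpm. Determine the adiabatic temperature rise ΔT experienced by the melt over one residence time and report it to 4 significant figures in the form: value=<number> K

value=97.02 K

Convert throughput: Q = 265.3 kg/h = 265.3/3600 = 0.0736944 kg/s
Mean residence time: t_res = M/Q_s = 13.52 kg / 0.0736944 kg/s = 183.46 s
D = 127.2 mm = 0.1272 m;  h = 8.69 mm = 0.00869 m;  N = 20.7 rpm / 60 = 0.345 rev/s
Shear rate: γ̇ = πDN/h = π·0.1272·0.345/0.00869 = 15.8649 s⁻¹
Adiabatic rise: ΔT = η γ̇² t_res / (ρ cp) = 5042·(15.8649)²·183.46 / (1302·1843) = 97.0244 K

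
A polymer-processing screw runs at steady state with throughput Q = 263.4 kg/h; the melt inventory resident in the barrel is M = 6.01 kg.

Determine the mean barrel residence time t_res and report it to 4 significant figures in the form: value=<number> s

Q_s = Q / 3600 = 263.4 / 3600 = 0.0731667 kg/s
t_res = M / Q_s = 6.01 ÷ 0.0731667 = 82.1412 s

value=82.14 s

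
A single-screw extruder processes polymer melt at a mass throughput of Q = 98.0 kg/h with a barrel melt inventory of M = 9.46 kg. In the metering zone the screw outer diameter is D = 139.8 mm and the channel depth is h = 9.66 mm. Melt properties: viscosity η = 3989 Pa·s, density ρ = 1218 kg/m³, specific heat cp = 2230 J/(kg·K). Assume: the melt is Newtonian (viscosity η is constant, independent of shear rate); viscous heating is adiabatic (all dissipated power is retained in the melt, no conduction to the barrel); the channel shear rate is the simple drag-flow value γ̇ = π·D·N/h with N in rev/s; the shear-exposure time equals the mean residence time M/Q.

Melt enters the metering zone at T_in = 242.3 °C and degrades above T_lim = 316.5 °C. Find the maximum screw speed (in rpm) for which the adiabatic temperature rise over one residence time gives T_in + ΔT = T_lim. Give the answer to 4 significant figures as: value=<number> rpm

Throughput in SI: Q_s = 98.0 kg/h ÷ 3600 s/h = 0.0272222 kg/s
Mean residence time: t_res = M/Q_s = 9.46 kg / 0.0272222 kg/s = 347.51 s
D = 139.8 mm = 0.1398 m;  h = 9.66 mm = 0.00966 m
ΔT_a = T_lim − T_in = 316.5 − 242.3 = 74.2 K
γ̇_max² = ΔT_a·ρ·cp/(η·t_res) = 74.2·1218·2230/(3989·347.51) = 145.387 s⁻²
Take the square root: γ̇_max = √(145.387) = 12.0576 s⁻¹
Solve γ̇ = πDN/h for N: N_max = γ̇_max·h/(π·D) = 12.0576 × 0.00966 / (π × 0.1398) = 0.265205 rev/s = 15.9123 rpm

value=15.91 rpm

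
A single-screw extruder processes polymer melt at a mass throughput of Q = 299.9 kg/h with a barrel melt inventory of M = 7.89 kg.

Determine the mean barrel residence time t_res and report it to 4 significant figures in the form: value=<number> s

Throughput in SI: Q_s = 299.9 kg/h ÷ 3600 s/h = 0.0833056 kg/s
Mean residence time: t_res = M/Q_s = 7.89 kg / 0.0833056 kg/s = 94.7116 s

value=94.71 s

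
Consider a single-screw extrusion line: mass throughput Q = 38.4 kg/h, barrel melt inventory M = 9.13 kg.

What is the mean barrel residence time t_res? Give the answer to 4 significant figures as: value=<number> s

Convert throughput: Q = 38.4 kg/h = 38.4/3600 = 0.0106667 kg/s
t_res = M / Q_s = 9.13 / 0.0106667 = 855.938 s

value=855.9 s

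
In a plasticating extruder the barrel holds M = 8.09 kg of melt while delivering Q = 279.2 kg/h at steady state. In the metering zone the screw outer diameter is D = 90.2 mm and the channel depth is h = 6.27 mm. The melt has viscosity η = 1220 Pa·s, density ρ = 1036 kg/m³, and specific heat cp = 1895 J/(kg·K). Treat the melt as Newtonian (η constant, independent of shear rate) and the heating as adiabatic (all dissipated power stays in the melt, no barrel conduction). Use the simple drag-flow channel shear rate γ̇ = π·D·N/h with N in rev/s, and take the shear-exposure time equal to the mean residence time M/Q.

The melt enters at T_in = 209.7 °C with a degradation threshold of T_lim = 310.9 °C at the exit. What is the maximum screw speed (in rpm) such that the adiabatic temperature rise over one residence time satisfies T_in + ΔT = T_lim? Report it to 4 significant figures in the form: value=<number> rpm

Throughput in SI: Q_s = 279.2 kg/h ÷ 3600 s/h = 0.0775556 kg/s
Mean residence time: t_res = M/Q_s = 8.09 kg / 0.0775556 kg/s = 104.312 s
Geometry in SI: D = 90.2 mm → 0.0902 m, h = 6.27 mm → 0.00627 m
ΔT_a = T_lim − T_in = 310.9 °C − 209.7 °C = 101.2 K
γ̇_max² = ΔT_a·ρ·cp / (η·t_res) = [101.2 × 1036 × 1895] / [1220 × 104.312] = 1561.18 s⁻²
Take the square root: γ̇_max = √(1561.18) = 39.5118 s⁻¹
N_max = γ̇_max·h / (π·D) = 39.5118 · 0.00627 / (π · 0.0902) = 0.874255 rev/s = 52.4553 rpm

value=52.46 rpm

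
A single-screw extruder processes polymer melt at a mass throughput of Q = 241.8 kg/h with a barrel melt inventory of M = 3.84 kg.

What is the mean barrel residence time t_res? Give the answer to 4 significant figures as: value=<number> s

Q_s = Q / 3600 = 241.8 / 3600 = 0.0671667 kg/s
t_res = M / Q_s = 3.84 ÷ 0.0671667 = 57.1712 s

value=57.17 s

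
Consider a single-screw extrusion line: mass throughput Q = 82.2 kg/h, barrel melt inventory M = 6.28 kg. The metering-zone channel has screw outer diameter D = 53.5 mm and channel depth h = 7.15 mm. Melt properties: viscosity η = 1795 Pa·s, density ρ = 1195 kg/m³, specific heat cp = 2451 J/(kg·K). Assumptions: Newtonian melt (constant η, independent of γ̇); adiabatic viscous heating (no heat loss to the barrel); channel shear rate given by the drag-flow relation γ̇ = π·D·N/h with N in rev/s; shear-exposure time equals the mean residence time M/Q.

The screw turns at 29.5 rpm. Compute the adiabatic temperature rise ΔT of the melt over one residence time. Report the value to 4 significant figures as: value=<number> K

Throughput in SI: Q_s = 82.2 kg/h ÷ 3600 s/h = 0.0228333 kg/s
t_res = M / Q_s = 6.28 ÷ 0.0228333 = 275.036 s
Geometry in metres: D = 53.5 mm → 0.0535 m, h = 7.15 mm → 0.00715 m; screw speed N = 29.5 rpm = 0.491667 rev/s
γ̇ = π·D·N / h = π · 0.0535 · 0.491667 / 0.00715 = 11.5576 s⁻¹
ΔT = η·γ̇²·t_res/(ρ·cp) = [1795 × 11.5576² × 275.036] / [1195 × 2451] = 22.5154 K

value=22.52 K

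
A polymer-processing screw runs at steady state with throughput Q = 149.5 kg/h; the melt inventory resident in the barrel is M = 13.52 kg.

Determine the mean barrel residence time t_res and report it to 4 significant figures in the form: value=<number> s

value=325.6 s

Convert throughput: Q = 149.5 kg/h = 149.5/3600 = 0.0415278 kg/s
t_res = M / Q_s = 13.52 ÷ 0.0415278 = 325.565 s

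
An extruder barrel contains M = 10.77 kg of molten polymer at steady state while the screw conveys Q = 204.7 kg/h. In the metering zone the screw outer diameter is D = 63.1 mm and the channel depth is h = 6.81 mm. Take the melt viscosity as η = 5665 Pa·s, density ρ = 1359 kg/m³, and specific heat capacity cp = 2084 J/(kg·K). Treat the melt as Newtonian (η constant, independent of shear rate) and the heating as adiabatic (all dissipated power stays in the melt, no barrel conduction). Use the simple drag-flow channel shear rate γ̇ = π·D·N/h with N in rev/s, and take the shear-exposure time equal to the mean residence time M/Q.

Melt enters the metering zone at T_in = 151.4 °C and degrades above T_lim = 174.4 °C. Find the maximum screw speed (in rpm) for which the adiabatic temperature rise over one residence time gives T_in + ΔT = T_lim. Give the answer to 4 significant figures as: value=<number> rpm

Throughput in SI: Q_s = 204.7 kg/h ÷ 3600 s/h = 0.0568611 kg/s
t_res = M / Q_s = 10.77 ÷ 0.0568611 = 189.409 s
Geometry in SI: D = 63.1 mm → 0.0631 m, h = 6.81 mm → 0.00681 m
ΔT_a = T_lim − T_in = 174.4 °C − 151.4 °C = 23 K
Invert ΔT = ηγ̇²t_res/(ρcp) for γ̇: γ̇_max² = ΔT_a ρ cp / (η t_res) = 23·1359·2084 / (5665·189.409) = 60.7078 s⁻²
Take the square root: γ̇_max = √(60.7078) = 7.79152 s⁻¹
Solve γ̇ = πDN/h for N: N_max = γ̇_max·h/(π·D) = 7.79152 × 0.00681 / (π × 0.0631) = 0.267664 rev/s = 16.0599 rpm

value=16.06 rpm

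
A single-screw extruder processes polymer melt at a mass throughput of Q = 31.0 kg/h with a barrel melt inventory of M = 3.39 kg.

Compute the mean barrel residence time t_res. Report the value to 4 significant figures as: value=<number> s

Convert throughput: Q = 31.0 kg/h = 31.0/3600 = 0.00861111 kg/s
t_res = M / Q_s = 3.39 / 0.00861111 = 393.677 s

value=393.7 s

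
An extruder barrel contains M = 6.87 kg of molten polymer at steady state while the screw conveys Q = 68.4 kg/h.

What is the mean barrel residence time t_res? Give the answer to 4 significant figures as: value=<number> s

Q_s = Q / 3600 = 68.4 / 3600 = 0.019 kg/s
Mean residence time: t_res = M/Q_s = 6.87 kg / 0.019 kg/s = 361.579 s

value=361.6 s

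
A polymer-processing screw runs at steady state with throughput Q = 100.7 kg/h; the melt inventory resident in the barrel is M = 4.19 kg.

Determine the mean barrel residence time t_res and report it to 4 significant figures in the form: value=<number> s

value=149.8 s

Q_s = Q / 3600 = 100.7 / 3600 = 0.0279722 kg/s
t_res = M / Q_s = 4.19 / 0.0279722 = 149.791 s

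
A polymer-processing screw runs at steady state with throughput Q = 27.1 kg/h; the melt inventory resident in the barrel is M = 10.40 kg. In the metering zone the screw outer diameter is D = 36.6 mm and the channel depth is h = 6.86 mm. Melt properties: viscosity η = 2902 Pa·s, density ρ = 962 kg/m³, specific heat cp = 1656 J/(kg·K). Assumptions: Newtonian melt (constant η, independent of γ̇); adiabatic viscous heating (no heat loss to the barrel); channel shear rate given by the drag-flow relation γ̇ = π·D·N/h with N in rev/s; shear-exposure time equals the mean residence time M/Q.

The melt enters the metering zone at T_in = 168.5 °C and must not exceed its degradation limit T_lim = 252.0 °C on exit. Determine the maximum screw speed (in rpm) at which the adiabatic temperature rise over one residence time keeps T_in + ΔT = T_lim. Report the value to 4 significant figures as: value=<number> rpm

value=20.62 rpm

Q_s = Q / 3600 = 27.1 / 3600 = 0.00752778 kg/s
t_res = M / Q_s = 10.40 / 0.00752778 = 1381.55 s
Convert to metres: D = 0.0366 m, h = 0.00686 m
Allowable rise: ΔT_a = T_lim − T_in = 252.0 − 168.5 = 83.5 K
γ̇_max² = ΔT_a·ρ·cp / (η·t_res) = [83.5 × 962 × 1656] / [2902 × 1381.55] = 33.1786 s⁻²
γ̇_max = √33.1786 = 5.76009 s⁻¹
N_max = γ̇_max h / (πD) = 5.76009·0.00686/(π·0.0366) = 0.343655 rev/s → ×60 = 20.6193 rpm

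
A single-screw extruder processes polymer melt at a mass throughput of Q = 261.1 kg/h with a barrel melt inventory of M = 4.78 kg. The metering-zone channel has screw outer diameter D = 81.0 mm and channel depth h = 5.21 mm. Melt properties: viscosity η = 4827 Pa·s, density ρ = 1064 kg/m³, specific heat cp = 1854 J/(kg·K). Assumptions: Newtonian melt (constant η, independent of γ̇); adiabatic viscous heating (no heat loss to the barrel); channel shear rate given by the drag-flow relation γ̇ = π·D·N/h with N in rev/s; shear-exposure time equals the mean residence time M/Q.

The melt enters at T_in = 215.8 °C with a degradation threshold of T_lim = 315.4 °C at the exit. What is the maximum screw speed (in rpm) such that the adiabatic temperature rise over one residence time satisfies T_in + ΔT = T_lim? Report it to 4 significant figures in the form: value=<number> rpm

value=30.53 rpm

Throughput in SI: Q_s = 261.1 kg/h ÷ 3600 s/h = 0.0725278 kg/s
t_res = M / Q_s = 4.78 / 0.0725278 = 65.9058 s
Convert to metres: D = 0.081 m, h = 0.00521 m
Allowable rise: ΔT_a = T_lim − T_in = 315.4 − 215.8 = 99.6 K
γ̇_max² = ΔT_a·ρ·cp / (η·t_res) = [99.6 × 1064 × 1854] / [4827 × 65.9058] = 617.604 s⁻²
Take the square root: γ̇_max = √(617.604) = 24.8516 s⁻¹
Solve γ̇ = πDN/h for N: N_max = γ̇_max·h/(π·D) = 24.8516 × 0.00521 / (π × 0.081) = 0.508812 rev/s = 30.5287 rpm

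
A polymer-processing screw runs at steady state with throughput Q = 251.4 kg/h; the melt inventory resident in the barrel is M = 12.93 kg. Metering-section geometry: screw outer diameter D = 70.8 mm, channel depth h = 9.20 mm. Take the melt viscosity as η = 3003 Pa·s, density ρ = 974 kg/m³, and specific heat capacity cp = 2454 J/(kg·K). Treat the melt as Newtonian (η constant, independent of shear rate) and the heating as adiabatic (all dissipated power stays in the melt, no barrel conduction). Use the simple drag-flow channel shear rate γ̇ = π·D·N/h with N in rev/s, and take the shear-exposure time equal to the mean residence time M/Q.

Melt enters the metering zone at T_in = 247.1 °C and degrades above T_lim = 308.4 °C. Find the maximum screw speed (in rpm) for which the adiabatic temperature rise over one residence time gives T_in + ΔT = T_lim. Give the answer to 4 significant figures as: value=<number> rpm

value=40.29 rpm

Q_s = Q / 3600 = 251.4 / 3600 = 0.0698333 kg/s
Mean residence time: t_res = M/Q_s = 12.93 kg / 0.0698333 kg/s = 185.155 s
Geometry in SI: D = 70.8 mm → 0.0708 m, h = 9.20 mm → 0.0092 m
ΔT_a = T_lim − T_in = 308.4 − 247.1 = 61.3 K
γ̇_max² = ΔT_a·ρ·cp / (η·t_res) = [61.3 × 974 × 2454] / [3003 × 185.155] = 263.514 s⁻²
γ̇_max = sqrt(263.514) = 16.2331 s⁻¹
N_max = γ̇_max·h / (π·D) = 16.2331 · 0.0092 / (π · 0.0708) = 0.671438 rev/s = 40.2863 rpm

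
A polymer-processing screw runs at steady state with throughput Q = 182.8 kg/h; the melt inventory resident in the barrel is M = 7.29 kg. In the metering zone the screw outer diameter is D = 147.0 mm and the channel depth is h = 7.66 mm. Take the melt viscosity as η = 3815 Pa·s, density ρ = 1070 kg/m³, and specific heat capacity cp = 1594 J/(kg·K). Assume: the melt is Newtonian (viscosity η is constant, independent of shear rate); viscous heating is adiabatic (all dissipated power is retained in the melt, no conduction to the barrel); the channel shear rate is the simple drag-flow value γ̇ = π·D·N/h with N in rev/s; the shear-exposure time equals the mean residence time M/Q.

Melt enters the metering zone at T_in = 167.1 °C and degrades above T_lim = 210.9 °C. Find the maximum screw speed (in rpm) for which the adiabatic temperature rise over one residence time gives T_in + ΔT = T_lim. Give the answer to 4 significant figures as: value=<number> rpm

value=11.62 rpm

Throughput in SI: Q_s = 182.8 kg/h ÷ 3600 s/h = 0.0507778 kg/s
t_res = M / Q_s = 7.29 / 0.0507778 = 143.567 s
Geometry in SI: D = 147.0 mm → 0.147 m, h = 7.66 mm → 0.00766 m
ΔT_a = T_lim − T_in = 210.9 − 167.1 = 43.8 K
γ̇_max² = ΔT_a·ρ·cp/(η·t_res) = 43.8·1070·1594/(3815·143.567) = 136.395 s⁻²
γ̇_max = √136.395 = 11.6788 s⁻¹
Solve γ̇ = πDN/h for N: N_max = γ̇_max·h/(π·D) = 11.6788 × 0.00766 / (π × 0.147) = 0.193714 rev/s = 11.6228 rpm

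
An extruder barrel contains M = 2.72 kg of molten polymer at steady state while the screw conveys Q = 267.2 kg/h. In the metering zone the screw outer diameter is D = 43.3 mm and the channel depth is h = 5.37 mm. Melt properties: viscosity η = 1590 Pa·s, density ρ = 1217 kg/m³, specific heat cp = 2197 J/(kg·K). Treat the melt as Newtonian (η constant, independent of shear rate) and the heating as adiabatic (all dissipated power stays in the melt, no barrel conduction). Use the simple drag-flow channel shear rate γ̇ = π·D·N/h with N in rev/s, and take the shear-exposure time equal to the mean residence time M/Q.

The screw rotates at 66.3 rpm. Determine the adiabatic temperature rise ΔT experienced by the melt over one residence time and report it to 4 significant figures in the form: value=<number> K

Convert throughput: Q = 267.2 kg/h = 267.2/3600 = 0.0742222 kg/s
Mean residence time: t_res = M/Q_s = 2.72 kg / 0.0742222 kg/s = 36.6467 s
Geometry in metres: D = 43.3 mm → 0.0433 m, h = 5.37 mm → 0.00537 m; screw speed N = 66.3 rpm = 1.105 rev/s
γ̇ = π D N / h = (π)(0.0433)(1.105) / 0.00537 = 27.9915 s⁻¹
ΔT = η·γ̇²·t_res / (ρ·cp) = 1590 · (27.9915)² · 36.6467 / (1217 · 2197) = 17.0751 K

value=17.08 K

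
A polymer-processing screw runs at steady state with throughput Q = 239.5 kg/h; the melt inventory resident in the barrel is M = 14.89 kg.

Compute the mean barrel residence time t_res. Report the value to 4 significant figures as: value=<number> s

value=223.8 s

Convert throughput: Q = 239.5 kg/h = 239.5/3600 = 0.0665278 kg/s
t_res = M / Q_s = 14.89 / 0.0665278 = 223.816 s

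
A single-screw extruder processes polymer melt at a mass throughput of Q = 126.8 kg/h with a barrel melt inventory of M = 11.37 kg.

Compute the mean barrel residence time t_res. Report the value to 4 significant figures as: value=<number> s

value=322.8 s

Q_s = Q / 3600 = 126.8 / 3600 = 0.0352222 kg/s
t_res = M / Q_s = 11.37 / 0.0352222 = 322.808 s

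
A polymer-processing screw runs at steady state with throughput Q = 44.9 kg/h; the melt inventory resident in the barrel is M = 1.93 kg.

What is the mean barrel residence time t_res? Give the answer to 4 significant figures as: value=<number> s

Throughput in SI: Q_s = 44.9 kg/h ÷ 3600 s/h = 0.0124722 kg/s
t_res = M / Q_s = 1.93 / 0.0124722 = 154.744 s

value=154.7 s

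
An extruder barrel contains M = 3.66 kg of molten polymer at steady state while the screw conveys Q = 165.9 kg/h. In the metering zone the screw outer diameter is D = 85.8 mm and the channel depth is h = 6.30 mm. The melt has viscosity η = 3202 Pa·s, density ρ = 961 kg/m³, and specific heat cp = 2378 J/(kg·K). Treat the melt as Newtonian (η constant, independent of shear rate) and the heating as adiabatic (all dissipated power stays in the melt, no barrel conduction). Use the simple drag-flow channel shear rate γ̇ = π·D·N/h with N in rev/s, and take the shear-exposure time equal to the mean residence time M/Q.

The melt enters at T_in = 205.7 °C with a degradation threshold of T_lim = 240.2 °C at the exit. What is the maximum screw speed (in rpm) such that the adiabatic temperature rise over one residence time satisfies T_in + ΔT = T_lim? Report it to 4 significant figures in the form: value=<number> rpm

Q_s = Q / 3600 = 165.9 / 3600 = 0.0460833 kg/s
t_res = M / Q_s = 3.66 / 0.0460833 = 79.4213 s
D = 85.8 mm = 0.0858 m;  h = 6.30 mm = 0.0063 m
Allowable rise: ΔT_a = T_lim − T_in = 240.2 − 205.7 = 34.5 K
γ̇_max² = ΔT_a·ρ·cp / (η·t_res) = [34.5 × 961 × 2378] / [3202 × 79.4213] = 310.024 s⁻²
γ̇_max = sqrt(310.024) = 17.6075 s⁻¹
Solve γ̇ = πDN/h for N: N_max = γ̇_max·h/(π·D) = 17.6075 × 0.0063 / (π × 0.0858) = 0.41153 rev/s = 24.6918 rpm

value=24.69 rpm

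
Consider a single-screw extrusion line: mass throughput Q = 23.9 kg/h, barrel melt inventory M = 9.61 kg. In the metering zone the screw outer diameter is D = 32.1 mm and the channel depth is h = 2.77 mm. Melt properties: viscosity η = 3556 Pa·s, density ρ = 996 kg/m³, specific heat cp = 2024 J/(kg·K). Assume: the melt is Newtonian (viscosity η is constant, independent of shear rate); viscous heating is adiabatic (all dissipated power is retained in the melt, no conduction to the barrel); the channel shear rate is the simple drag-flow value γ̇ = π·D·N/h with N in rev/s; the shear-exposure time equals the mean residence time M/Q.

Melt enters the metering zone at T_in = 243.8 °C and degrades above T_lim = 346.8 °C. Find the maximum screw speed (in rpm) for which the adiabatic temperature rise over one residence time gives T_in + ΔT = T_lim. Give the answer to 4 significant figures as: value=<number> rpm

Throughput in SI: Q_s = 23.9 kg/h ÷ 3600 s/h = 0.00663889 kg/s
t_res = M / Q_s = 9.61 ÷ 0.00663889 = 1447.53 s
Convert to metres: D = 0.0321 m, h = 0.00277 m
ΔT_a = T_lim − T_in = 346.8 − 243.8 = 103 K
γ̇_max² = ΔT_a·ρ·cp / (η·t_res) = [103 × 996 × 2024] / [3556 × 1447.53] = 40.3383 s⁻²
Take the square root: γ̇_max = √(40.3383) = 6.35124 s⁻¹
Solve γ̇ = πDN/h for N: N_max = γ̇_max·h/(π·D) = 6.35124 × 0.00277 / (π × 0.0321) = 0.174455 rev/s = 10.4673 rpm

value=10.47 rpm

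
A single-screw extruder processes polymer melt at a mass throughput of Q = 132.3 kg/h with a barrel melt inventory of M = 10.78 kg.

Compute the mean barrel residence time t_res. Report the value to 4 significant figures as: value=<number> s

Q_s = Q / 3600 = 132.3 / 3600 = 0.03675 kg/s
Mean residence time: t_res = M/Q_s = 10.78 kg / 0.03675 kg/s = 293.333 s

value=293.3 s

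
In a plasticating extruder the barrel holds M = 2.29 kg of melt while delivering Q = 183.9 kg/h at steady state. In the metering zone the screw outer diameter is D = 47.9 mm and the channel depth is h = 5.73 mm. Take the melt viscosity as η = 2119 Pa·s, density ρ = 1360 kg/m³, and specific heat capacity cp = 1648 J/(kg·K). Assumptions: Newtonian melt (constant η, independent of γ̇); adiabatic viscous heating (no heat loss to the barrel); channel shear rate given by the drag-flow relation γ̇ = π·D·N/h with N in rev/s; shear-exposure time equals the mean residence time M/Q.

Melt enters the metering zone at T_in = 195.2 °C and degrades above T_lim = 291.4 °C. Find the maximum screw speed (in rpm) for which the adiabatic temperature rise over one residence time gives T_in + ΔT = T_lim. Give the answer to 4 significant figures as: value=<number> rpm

value=108.8 rpm

Q_s = Q / 3600 = 183.9 / 3600 = 0.0510833 kg/s
t_res = M / Q_s = 2.29 ÷ 0.0510833 = 44.8287 s
Geometry in SI: D = 47.9 mm → 0.0479 m, h = 5.73 mm → 0.00573 m
Allowable rise: ΔT_a = T_lim − T_in = 291.4 − 195.2 = 96.2 K
γ̇_max² = ΔT_a·ρ·cp / (η·t_res) = [96.2 × 1360 × 1648] / [2119 × 44.8287] = 2269.78 s⁻²
Take the square root: γ̇_max = √(2269.78) = 47.6422 s⁻¹
N_max = γ̇_max h / (πD) = 47.6422·0.00573/(π·0.0479) = 1.8141 rev/s → ×60 = 108.846 rpm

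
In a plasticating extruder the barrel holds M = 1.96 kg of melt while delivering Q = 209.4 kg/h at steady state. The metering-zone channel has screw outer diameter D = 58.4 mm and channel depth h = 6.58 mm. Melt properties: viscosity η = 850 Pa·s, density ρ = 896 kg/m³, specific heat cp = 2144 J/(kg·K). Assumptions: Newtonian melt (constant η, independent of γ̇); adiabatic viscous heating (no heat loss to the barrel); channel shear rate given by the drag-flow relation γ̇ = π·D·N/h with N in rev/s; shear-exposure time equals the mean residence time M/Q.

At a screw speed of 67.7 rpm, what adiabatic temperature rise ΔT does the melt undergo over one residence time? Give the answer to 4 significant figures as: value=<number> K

Q_s = Q / 3600 = 209.4 / 3600 = 0.0581667 kg/s
t_res = M / Q_s = 1.96 / 0.0581667 = 33.6963 s
Geometry in metres: D = 58.4 mm → 0.0584 m, h = 6.58 mm → 0.00658 m; screw speed N = 67.7 rpm = 1.12833 rev/s
γ̇ = π·D·N / h = π · 0.0584 · 1.12833 / 0.00658 = 31.4611 s⁻¹
ΔT = η·γ̇²·t_res / (ρ·cp) = 850 · (31.4611)² · 33.6963 / (896 · 2144) = 14.7576 K

value=14.76 K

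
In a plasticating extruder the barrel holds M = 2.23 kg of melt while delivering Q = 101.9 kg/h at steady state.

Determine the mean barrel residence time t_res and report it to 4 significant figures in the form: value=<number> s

Throughput in SI: Q_s = 101.9 kg/h ÷ 3600 s/h = 0.0283056 kg/s
t_res = M / Q_s = 2.23 / 0.0283056 = 78.7831 s

value=78.78 s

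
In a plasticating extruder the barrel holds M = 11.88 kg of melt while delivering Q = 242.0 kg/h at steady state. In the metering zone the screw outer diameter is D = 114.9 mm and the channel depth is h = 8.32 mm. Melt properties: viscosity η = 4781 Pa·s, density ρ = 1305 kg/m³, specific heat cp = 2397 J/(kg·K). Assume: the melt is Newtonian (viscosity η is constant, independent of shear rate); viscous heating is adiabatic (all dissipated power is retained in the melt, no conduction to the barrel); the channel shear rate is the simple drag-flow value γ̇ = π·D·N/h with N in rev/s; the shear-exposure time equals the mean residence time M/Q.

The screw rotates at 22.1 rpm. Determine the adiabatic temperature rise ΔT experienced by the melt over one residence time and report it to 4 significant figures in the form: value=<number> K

Convert throughput: Q = 242.0 kg/h = 242.0/3600 = 0.0672222 kg/s
t_res = M / Q_s = 11.88 ÷ 0.0672222 = 176.727 s
Geometry in metres: D = 114.9 mm → 0.1149 m, h = 8.32 mm → 0.00832 m; screw speed N = 22.1 rpm = 0.368333 rev/s
γ̇ = π·D·N / h = π · 0.1149 · 0.368333 / 0.00832 = 15.9804 s⁻¹
Adiabatic rise: ΔT = η γ̇² t_res / (ρ cp) = 4781·(15.9804)²·176.727 / (1305·2397) = 68.9793 K

value=68.98 K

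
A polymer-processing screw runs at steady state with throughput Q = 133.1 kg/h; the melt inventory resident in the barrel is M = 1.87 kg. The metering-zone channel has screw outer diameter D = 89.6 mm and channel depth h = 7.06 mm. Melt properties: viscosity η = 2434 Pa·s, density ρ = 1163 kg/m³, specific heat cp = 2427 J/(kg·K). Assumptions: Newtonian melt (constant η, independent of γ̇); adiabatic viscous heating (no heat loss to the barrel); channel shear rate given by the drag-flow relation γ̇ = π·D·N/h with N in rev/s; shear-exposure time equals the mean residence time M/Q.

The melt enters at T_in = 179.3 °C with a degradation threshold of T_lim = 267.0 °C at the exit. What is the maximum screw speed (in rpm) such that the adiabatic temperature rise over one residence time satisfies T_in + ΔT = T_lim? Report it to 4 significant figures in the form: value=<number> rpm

value=67.48 rpm

Convert throughput: Q = 133.1 kg/h = 133.1/3600 = 0.0369722 kg/s
Mean residence time: t_res = M/Q_s = 1.87 kg / 0.0369722 kg/s = 50.5785 s
Geometry in SI: D = 89.6 mm → 0.0896 m, h = 7.06 mm → 0.00706 m
ΔT_a = T_lim − T_in = 267.0 °C − 179.3 °C = 87.7 K
γ̇_max² = ΔT_a·ρ·cp / (η·t_res) = [87.7 × 1163 × 2427] / [2434 × 50.5785] = 2010.77 s⁻²
γ̇_max = sqrt(2010.77) = 44.8416 s⁻¹
N_max = γ̇_max h / (πD) = 44.8416·0.00706/(π·0.0896) = 1.12468 rev/s → ×60 = 67.4807 rpm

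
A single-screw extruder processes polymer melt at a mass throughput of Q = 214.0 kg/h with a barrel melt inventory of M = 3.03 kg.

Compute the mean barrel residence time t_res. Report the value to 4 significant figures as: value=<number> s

value=50.97 s

Convert throughput: Q = 214.0 kg/h = 214.0/3600 = 0.0594444 kg/s
t_res = M / Q_s = 3.03 / 0.0594444 = 50.972 s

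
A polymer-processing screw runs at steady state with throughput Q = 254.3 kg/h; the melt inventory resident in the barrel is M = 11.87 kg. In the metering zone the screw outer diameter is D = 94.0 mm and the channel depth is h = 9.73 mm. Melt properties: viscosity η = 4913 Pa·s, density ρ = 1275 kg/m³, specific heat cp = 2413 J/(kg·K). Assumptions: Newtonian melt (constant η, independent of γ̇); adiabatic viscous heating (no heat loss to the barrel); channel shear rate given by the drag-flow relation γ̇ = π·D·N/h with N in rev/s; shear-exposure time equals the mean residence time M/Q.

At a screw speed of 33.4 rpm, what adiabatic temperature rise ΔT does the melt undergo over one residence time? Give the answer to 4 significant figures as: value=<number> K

value=76.60 K

Throughput in SI: Q_s = 254.3 kg/h ÷ 3600 s/h = 0.0706389 kg/s
t_res = M / Q_s = 11.87 / 0.0706389 = 168.038 s
D = 94.0 mm = 0.094 m;  h = 9.73 mm = 0.00973 m;  N = 33.4 rpm / 60 = 0.556667 rev/s
γ̇ = π D N / h = (π)(0.094)(0.556667) / 0.00973 = 16.8951 s⁻¹
Adiabatic rise: ΔT = η γ̇² t_res / (ρ cp) = 4913·(16.8951)²·168.038 / (1275·2413) = 76.596 K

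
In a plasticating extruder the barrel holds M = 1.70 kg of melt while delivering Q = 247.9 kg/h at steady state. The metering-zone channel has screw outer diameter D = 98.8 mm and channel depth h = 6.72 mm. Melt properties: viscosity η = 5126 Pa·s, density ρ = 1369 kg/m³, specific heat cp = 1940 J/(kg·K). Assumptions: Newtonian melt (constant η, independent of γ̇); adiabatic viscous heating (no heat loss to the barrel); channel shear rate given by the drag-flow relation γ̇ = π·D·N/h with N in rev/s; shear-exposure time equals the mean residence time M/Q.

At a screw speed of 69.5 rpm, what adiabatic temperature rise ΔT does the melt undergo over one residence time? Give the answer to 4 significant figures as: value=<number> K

Convert throughput: Q = 247.9 kg/h = 247.9/3600 = 0.0688611 kg/s
t_res = M / Q_s = 1.70 / 0.0688611 = 24.6874 s
D = 98.8 mm = 0.0988 m;  h = 6.72 mm = 0.00672 m;  N = 69.5 rpm / 60 = 1.15833 rev/s
γ̇ = π D N / h = (π)(0.0988)(1.15833) / 0.00672 = 53.5021 s⁻¹
Adiabatic rise: ΔT = η γ̇² t_res / (ρ cp) = 5126·(53.5021)²·24.6874 / (1369·1940) = 136.393 K

value=136.4 K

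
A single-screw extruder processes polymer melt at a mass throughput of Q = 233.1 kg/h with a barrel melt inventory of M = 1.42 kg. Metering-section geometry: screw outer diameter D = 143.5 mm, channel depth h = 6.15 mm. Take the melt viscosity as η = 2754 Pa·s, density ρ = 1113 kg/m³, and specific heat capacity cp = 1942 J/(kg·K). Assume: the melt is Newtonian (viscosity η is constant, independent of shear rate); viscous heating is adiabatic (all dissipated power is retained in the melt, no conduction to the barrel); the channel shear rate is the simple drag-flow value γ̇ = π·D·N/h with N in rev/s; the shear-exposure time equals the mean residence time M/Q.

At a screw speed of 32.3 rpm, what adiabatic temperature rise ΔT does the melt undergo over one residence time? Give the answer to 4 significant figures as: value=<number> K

Convert throughput: Q = 233.1 kg/h = 233.1/3600 = 0.06475 kg/s
t_res = M / Q_s = 1.42 ÷ 0.06475 = 21.9305 s
Geometry in metres: D = 143.5 mm → 0.1435 m, h = 6.15 mm → 0.00615 m; screw speed N = 32.3 rpm = 0.538333 rev/s
γ̇ = π D N / h = (π)(0.1435)(0.538333) / 0.00615 = 39.4619 s⁻¹
ΔT = η·γ̇²·t_res / (ρ·cp) = 2754 · (39.4619)² · 21.9305 / (1113 · 1942) = 43.5135 K

value=43.51 K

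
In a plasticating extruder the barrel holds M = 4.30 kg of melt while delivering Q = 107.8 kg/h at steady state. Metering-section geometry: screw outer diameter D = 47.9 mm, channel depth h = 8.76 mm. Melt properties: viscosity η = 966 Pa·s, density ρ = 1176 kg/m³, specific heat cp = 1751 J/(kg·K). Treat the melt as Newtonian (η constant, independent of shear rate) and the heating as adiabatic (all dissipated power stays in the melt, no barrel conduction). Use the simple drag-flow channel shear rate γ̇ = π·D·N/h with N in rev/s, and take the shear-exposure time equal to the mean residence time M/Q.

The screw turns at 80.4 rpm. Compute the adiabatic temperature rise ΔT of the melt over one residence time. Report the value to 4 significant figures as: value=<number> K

value=35.70 K

Q_s = Q / 3600 = 107.8 / 3600 = 0.0299444 kg/s
Mean residence time: t_res = M/Q_s = 4.30 kg / 0.0299444 kg/s = 143.599 s
Geometry in metres: D = 47.9 mm → 0.0479 m, h = 8.76 mm → 0.00876 m; screw speed N = 80.4 rpm = 1.34 rev/s
Shear rate: γ̇ = πDN/h = π·0.0479·1.34/0.00876 = 23.019 s⁻¹
ΔT = η·γ̇²·t_res/(ρ·cp) = [966 × 23.019² × 143.599] / [1176 × 1751] = 35.6951 K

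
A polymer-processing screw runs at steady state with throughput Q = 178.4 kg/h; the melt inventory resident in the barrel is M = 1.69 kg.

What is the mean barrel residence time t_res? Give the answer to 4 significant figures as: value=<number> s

value=34.10 s

Throughput in SI: Q_s = 178.4 kg/h ÷ 3600 s/h = 0.0495556 kg/s
t_res = M / Q_s = 1.69 / 0.0495556 = 34.1031 s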